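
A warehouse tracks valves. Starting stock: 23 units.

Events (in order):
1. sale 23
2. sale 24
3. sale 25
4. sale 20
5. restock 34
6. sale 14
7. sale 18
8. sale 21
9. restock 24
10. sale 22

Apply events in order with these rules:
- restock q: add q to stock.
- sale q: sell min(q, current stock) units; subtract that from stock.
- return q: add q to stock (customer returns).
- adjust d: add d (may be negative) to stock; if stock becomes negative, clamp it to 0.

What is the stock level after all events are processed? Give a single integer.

Processing events:
Start: stock = 23
  Event 1 (sale 23): sell min(23,23)=23. stock: 23 - 23 = 0. total_sold = 23
  Event 2 (sale 24): sell min(24,0)=0. stock: 0 - 0 = 0. total_sold = 23
  Event 3 (sale 25): sell min(25,0)=0. stock: 0 - 0 = 0. total_sold = 23
  Event 4 (sale 20): sell min(20,0)=0. stock: 0 - 0 = 0. total_sold = 23
  Event 5 (restock 34): 0 + 34 = 34
  Event 6 (sale 14): sell min(14,34)=14. stock: 34 - 14 = 20. total_sold = 37
  Event 7 (sale 18): sell min(18,20)=18. stock: 20 - 18 = 2. total_sold = 55
  Event 8 (sale 21): sell min(21,2)=2. stock: 2 - 2 = 0. total_sold = 57
  Event 9 (restock 24): 0 + 24 = 24
  Event 10 (sale 22): sell min(22,24)=22. stock: 24 - 22 = 2. total_sold = 79
Final: stock = 2, total_sold = 79

Answer: 2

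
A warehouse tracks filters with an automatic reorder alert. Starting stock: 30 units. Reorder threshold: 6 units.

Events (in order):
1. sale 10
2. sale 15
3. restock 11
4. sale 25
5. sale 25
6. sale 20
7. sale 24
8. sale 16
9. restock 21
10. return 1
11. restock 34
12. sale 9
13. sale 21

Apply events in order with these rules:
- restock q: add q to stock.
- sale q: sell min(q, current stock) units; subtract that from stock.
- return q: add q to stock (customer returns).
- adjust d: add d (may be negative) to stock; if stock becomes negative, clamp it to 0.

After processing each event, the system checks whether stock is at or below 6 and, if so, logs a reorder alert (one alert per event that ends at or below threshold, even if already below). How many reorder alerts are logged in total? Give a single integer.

Processing events:
Start: stock = 30
  Event 1 (sale 10): sell min(10,30)=10. stock: 30 - 10 = 20. total_sold = 10
  Event 2 (sale 15): sell min(15,20)=15. stock: 20 - 15 = 5. total_sold = 25
  Event 3 (restock 11): 5 + 11 = 16
  Event 4 (sale 25): sell min(25,16)=16. stock: 16 - 16 = 0. total_sold = 41
  Event 5 (sale 25): sell min(25,0)=0. stock: 0 - 0 = 0. total_sold = 41
  Event 6 (sale 20): sell min(20,0)=0. stock: 0 - 0 = 0. total_sold = 41
  Event 7 (sale 24): sell min(24,0)=0. stock: 0 - 0 = 0. total_sold = 41
  Event 8 (sale 16): sell min(16,0)=0. stock: 0 - 0 = 0. total_sold = 41
  Event 9 (restock 21): 0 + 21 = 21
  Event 10 (return 1): 21 + 1 = 22
  Event 11 (restock 34): 22 + 34 = 56
  Event 12 (sale 9): sell min(9,56)=9. stock: 56 - 9 = 47. total_sold = 50
  Event 13 (sale 21): sell min(21,47)=21. stock: 47 - 21 = 26. total_sold = 71
Final: stock = 26, total_sold = 71

Checking against threshold 6:
  After event 1: stock=20 > 6
  After event 2: stock=5 <= 6 -> ALERT
  After event 3: stock=16 > 6
  After event 4: stock=0 <= 6 -> ALERT
  After event 5: stock=0 <= 6 -> ALERT
  After event 6: stock=0 <= 6 -> ALERT
  After event 7: stock=0 <= 6 -> ALERT
  After event 8: stock=0 <= 6 -> ALERT
  After event 9: stock=21 > 6
  After event 10: stock=22 > 6
  After event 11: stock=56 > 6
  After event 12: stock=47 > 6
  After event 13: stock=26 > 6
Alert events: [2, 4, 5, 6, 7, 8]. Count = 6

Answer: 6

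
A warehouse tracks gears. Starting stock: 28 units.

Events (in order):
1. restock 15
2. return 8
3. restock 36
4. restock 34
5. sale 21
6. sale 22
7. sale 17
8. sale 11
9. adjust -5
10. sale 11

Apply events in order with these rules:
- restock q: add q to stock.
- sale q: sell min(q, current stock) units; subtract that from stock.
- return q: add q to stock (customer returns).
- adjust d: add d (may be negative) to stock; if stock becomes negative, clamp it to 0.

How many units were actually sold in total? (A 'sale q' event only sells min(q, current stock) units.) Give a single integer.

Processing events:
Start: stock = 28
  Event 1 (restock 15): 28 + 15 = 43
  Event 2 (return 8): 43 + 8 = 51
  Event 3 (restock 36): 51 + 36 = 87
  Event 4 (restock 34): 87 + 34 = 121
  Event 5 (sale 21): sell min(21,121)=21. stock: 121 - 21 = 100. total_sold = 21
  Event 6 (sale 22): sell min(22,100)=22. stock: 100 - 22 = 78. total_sold = 43
  Event 7 (sale 17): sell min(17,78)=17. stock: 78 - 17 = 61. total_sold = 60
  Event 8 (sale 11): sell min(11,61)=11. stock: 61 - 11 = 50. total_sold = 71
  Event 9 (adjust -5): 50 + -5 = 45
  Event 10 (sale 11): sell min(11,45)=11. stock: 45 - 11 = 34. total_sold = 82
Final: stock = 34, total_sold = 82

Answer: 82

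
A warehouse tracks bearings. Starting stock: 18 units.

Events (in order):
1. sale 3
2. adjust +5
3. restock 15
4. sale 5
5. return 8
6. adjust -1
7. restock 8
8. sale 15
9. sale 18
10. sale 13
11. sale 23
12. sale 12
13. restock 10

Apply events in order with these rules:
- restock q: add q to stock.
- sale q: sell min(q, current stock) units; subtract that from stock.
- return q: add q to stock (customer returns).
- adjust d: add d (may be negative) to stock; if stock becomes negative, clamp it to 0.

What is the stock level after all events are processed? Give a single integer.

Processing events:
Start: stock = 18
  Event 1 (sale 3): sell min(3,18)=3. stock: 18 - 3 = 15. total_sold = 3
  Event 2 (adjust +5): 15 + 5 = 20
  Event 3 (restock 15): 20 + 15 = 35
  Event 4 (sale 5): sell min(5,35)=5. stock: 35 - 5 = 30. total_sold = 8
  Event 5 (return 8): 30 + 8 = 38
  Event 6 (adjust -1): 38 + -1 = 37
  Event 7 (restock 8): 37 + 8 = 45
  Event 8 (sale 15): sell min(15,45)=15. stock: 45 - 15 = 30. total_sold = 23
  Event 9 (sale 18): sell min(18,30)=18. stock: 30 - 18 = 12. total_sold = 41
  Event 10 (sale 13): sell min(13,12)=12. stock: 12 - 12 = 0. total_sold = 53
  Event 11 (sale 23): sell min(23,0)=0. stock: 0 - 0 = 0. total_sold = 53
  Event 12 (sale 12): sell min(12,0)=0. stock: 0 - 0 = 0. total_sold = 53
  Event 13 (restock 10): 0 + 10 = 10
Final: stock = 10, total_sold = 53

Answer: 10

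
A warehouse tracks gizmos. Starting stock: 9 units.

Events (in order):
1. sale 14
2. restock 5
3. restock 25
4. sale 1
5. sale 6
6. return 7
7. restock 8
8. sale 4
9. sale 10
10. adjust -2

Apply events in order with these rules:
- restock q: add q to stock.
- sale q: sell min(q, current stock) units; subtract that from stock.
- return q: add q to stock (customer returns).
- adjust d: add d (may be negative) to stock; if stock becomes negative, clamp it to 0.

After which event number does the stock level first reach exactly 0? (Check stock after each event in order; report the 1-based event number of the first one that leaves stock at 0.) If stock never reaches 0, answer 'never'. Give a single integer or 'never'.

Processing events:
Start: stock = 9
  Event 1 (sale 14): sell min(14,9)=9. stock: 9 - 9 = 0. total_sold = 9
  Event 2 (restock 5): 0 + 5 = 5
  Event 3 (restock 25): 5 + 25 = 30
  Event 4 (sale 1): sell min(1,30)=1. stock: 30 - 1 = 29. total_sold = 10
  Event 5 (sale 6): sell min(6,29)=6. stock: 29 - 6 = 23. total_sold = 16
  Event 6 (return 7): 23 + 7 = 30
  Event 7 (restock 8): 30 + 8 = 38
  Event 8 (sale 4): sell min(4,38)=4. stock: 38 - 4 = 34. total_sold = 20
  Event 9 (sale 10): sell min(10,34)=10. stock: 34 - 10 = 24. total_sold = 30
  Event 10 (adjust -2): 24 + -2 = 22
Final: stock = 22, total_sold = 30

First zero at event 1.

Answer: 1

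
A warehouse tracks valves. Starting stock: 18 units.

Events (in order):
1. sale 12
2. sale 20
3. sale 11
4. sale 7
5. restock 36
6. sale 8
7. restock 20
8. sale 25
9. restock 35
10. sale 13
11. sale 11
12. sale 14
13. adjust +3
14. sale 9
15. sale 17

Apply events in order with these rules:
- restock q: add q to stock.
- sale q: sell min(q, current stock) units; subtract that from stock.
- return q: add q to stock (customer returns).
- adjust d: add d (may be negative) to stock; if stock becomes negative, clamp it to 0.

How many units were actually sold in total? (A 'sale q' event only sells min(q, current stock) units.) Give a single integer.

Processing events:
Start: stock = 18
  Event 1 (sale 12): sell min(12,18)=12. stock: 18 - 12 = 6. total_sold = 12
  Event 2 (sale 20): sell min(20,6)=6. stock: 6 - 6 = 0. total_sold = 18
  Event 3 (sale 11): sell min(11,0)=0. stock: 0 - 0 = 0. total_sold = 18
  Event 4 (sale 7): sell min(7,0)=0. stock: 0 - 0 = 0. total_sold = 18
  Event 5 (restock 36): 0 + 36 = 36
  Event 6 (sale 8): sell min(8,36)=8. stock: 36 - 8 = 28. total_sold = 26
  Event 7 (restock 20): 28 + 20 = 48
  Event 8 (sale 25): sell min(25,48)=25. stock: 48 - 25 = 23. total_sold = 51
  Event 9 (restock 35): 23 + 35 = 58
  Event 10 (sale 13): sell min(13,58)=13. stock: 58 - 13 = 45. total_sold = 64
  Event 11 (sale 11): sell min(11,45)=11. stock: 45 - 11 = 34. total_sold = 75
  Event 12 (sale 14): sell min(14,34)=14. stock: 34 - 14 = 20. total_sold = 89
  Event 13 (adjust +3): 20 + 3 = 23
  Event 14 (sale 9): sell min(9,23)=9. stock: 23 - 9 = 14. total_sold = 98
  Event 15 (sale 17): sell min(17,14)=14. stock: 14 - 14 = 0. total_sold = 112
Final: stock = 0, total_sold = 112

Answer: 112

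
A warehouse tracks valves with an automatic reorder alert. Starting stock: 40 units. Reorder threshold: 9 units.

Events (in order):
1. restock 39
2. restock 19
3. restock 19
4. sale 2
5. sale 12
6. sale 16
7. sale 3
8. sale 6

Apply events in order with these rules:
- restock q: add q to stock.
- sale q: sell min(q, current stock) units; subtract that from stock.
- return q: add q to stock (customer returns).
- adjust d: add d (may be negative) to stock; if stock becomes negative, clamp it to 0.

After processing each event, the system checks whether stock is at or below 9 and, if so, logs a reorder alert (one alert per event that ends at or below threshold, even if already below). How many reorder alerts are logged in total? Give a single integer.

Processing events:
Start: stock = 40
  Event 1 (restock 39): 40 + 39 = 79
  Event 2 (restock 19): 79 + 19 = 98
  Event 3 (restock 19): 98 + 19 = 117
  Event 4 (sale 2): sell min(2,117)=2. stock: 117 - 2 = 115. total_sold = 2
  Event 5 (sale 12): sell min(12,115)=12. stock: 115 - 12 = 103. total_sold = 14
  Event 6 (sale 16): sell min(16,103)=16. stock: 103 - 16 = 87. total_sold = 30
  Event 7 (sale 3): sell min(3,87)=3. stock: 87 - 3 = 84. total_sold = 33
  Event 8 (sale 6): sell min(6,84)=6. stock: 84 - 6 = 78. total_sold = 39
Final: stock = 78, total_sold = 39

Checking against threshold 9:
  After event 1: stock=79 > 9
  After event 2: stock=98 > 9
  After event 3: stock=117 > 9
  After event 4: stock=115 > 9
  After event 5: stock=103 > 9
  After event 6: stock=87 > 9
  After event 7: stock=84 > 9
  After event 8: stock=78 > 9
Alert events: []. Count = 0

Answer: 0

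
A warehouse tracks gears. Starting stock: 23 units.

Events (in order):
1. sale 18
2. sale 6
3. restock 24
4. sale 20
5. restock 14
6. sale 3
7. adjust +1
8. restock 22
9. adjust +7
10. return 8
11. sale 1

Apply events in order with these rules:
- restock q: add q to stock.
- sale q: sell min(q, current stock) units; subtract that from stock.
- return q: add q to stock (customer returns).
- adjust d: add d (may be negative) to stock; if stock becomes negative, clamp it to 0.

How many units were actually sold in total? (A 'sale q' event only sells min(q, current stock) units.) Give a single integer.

Processing events:
Start: stock = 23
  Event 1 (sale 18): sell min(18,23)=18. stock: 23 - 18 = 5. total_sold = 18
  Event 2 (sale 6): sell min(6,5)=5. stock: 5 - 5 = 0. total_sold = 23
  Event 3 (restock 24): 0 + 24 = 24
  Event 4 (sale 20): sell min(20,24)=20. stock: 24 - 20 = 4. total_sold = 43
  Event 5 (restock 14): 4 + 14 = 18
  Event 6 (sale 3): sell min(3,18)=3. stock: 18 - 3 = 15. total_sold = 46
  Event 7 (adjust +1): 15 + 1 = 16
  Event 8 (restock 22): 16 + 22 = 38
  Event 9 (adjust +7): 38 + 7 = 45
  Event 10 (return 8): 45 + 8 = 53
  Event 11 (sale 1): sell min(1,53)=1. stock: 53 - 1 = 52. total_sold = 47
Final: stock = 52, total_sold = 47

Answer: 47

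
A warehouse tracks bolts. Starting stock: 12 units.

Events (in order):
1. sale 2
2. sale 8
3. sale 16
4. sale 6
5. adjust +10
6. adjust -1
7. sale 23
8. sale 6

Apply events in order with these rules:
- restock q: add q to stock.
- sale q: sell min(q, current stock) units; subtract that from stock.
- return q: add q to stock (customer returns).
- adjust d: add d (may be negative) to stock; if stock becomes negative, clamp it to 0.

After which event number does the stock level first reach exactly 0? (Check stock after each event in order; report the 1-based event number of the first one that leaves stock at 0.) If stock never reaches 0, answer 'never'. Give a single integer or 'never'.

Processing events:
Start: stock = 12
  Event 1 (sale 2): sell min(2,12)=2. stock: 12 - 2 = 10. total_sold = 2
  Event 2 (sale 8): sell min(8,10)=8. stock: 10 - 8 = 2. total_sold = 10
  Event 3 (sale 16): sell min(16,2)=2. stock: 2 - 2 = 0. total_sold = 12
  Event 4 (sale 6): sell min(6,0)=0. stock: 0 - 0 = 0. total_sold = 12
  Event 5 (adjust +10): 0 + 10 = 10
  Event 6 (adjust -1): 10 + -1 = 9
  Event 7 (sale 23): sell min(23,9)=9. stock: 9 - 9 = 0. total_sold = 21
  Event 8 (sale 6): sell min(6,0)=0. stock: 0 - 0 = 0. total_sold = 21
Final: stock = 0, total_sold = 21

First zero at event 3.

Answer: 3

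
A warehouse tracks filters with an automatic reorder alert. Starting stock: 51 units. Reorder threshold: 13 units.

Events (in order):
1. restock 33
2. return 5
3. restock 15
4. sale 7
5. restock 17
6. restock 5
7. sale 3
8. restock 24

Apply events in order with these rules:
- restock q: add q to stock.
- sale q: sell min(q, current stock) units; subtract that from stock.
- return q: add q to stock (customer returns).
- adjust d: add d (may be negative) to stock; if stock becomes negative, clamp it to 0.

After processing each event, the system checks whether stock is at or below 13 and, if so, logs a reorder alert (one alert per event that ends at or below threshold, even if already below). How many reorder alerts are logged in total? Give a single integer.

Processing events:
Start: stock = 51
  Event 1 (restock 33): 51 + 33 = 84
  Event 2 (return 5): 84 + 5 = 89
  Event 3 (restock 15): 89 + 15 = 104
  Event 4 (sale 7): sell min(7,104)=7. stock: 104 - 7 = 97. total_sold = 7
  Event 5 (restock 17): 97 + 17 = 114
  Event 6 (restock 5): 114 + 5 = 119
  Event 7 (sale 3): sell min(3,119)=3. stock: 119 - 3 = 116. total_sold = 10
  Event 8 (restock 24): 116 + 24 = 140
Final: stock = 140, total_sold = 10

Checking against threshold 13:
  After event 1: stock=84 > 13
  After event 2: stock=89 > 13
  After event 3: stock=104 > 13
  After event 4: stock=97 > 13
  After event 5: stock=114 > 13
  After event 6: stock=119 > 13
  After event 7: stock=116 > 13
  After event 8: stock=140 > 13
Alert events: []. Count = 0

Answer: 0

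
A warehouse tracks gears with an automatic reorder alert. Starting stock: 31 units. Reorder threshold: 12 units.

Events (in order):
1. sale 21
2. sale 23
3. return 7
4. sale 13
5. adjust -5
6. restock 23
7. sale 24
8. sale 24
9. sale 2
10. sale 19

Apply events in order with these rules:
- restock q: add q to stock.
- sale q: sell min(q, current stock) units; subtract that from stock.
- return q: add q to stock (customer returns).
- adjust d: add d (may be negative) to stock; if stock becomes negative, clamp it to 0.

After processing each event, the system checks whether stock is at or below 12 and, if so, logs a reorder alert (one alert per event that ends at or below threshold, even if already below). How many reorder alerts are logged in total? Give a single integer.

Processing events:
Start: stock = 31
  Event 1 (sale 21): sell min(21,31)=21. stock: 31 - 21 = 10. total_sold = 21
  Event 2 (sale 23): sell min(23,10)=10. stock: 10 - 10 = 0. total_sold = 31
  Event 3 (return 7): 0 + 7 = 7
  Event 4 (sale 13): sell min(13,7)=7. stock: 7 - 7 = 0. total_sold = 38
  Event 5 (adjust -5): 0 + -5 = 0 (clamped to 0)
  Event 6 (restock 23): 0 + 23 = 23
  Event 7 (sale 24): sell min(24,23)=23. stock: 23 - 23 = 0. total_sold = 61
  Event 8 (sale 24): sell min(24,0)=0. stock: 0 - 0 = 0. total_sold = 61
  Event 9 (sale 2): sell min(2,0)=0. stock: 0 - 0 = 0. total_sold = 61
  Event 10 (sale 19): sell min(19,0)=0. stock: 0 - 0 = 0. total_sold = 61
Final: stock = 0, total_sold = 61

Checking against threshold 12:
  After event 1: stock=10 <= 12 -> ALERT
  After event 2: stock=0 <= 12 -> ALERT
  After event 3: stock=7 <= 12 -> ALERT
  After event 4: stock=0 <= 12 -> ALERT
  After event 5: stock=0 <= 12 -> ALERT
  After event 6: stock=23 > 12
  After event 7: stock=0 <= 12 -> ALERT
  After event 8: stock=0 <= 12 -> ALERT
  After event 9: stock=0 <= 12 -> ALERT
  After event 10: stock=0 <= 12 -> ALERT
Alert events: [1, 2, 3, 4, 5, 7, 8, 9, 10]. Count = 9

Answer: 9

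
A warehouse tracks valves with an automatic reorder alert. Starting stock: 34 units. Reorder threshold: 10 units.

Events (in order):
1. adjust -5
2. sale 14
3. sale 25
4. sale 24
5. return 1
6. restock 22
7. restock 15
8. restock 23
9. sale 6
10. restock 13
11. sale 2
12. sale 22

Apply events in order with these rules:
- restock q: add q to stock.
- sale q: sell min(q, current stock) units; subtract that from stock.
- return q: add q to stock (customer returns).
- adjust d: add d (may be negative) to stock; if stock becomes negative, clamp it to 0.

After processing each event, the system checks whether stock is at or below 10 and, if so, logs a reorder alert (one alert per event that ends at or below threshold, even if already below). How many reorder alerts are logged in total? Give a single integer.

Answer: 3

Derivation:
Processing events:
Start: stock = 34
  Event 1 (adjust -5): 34 + -5 = 29
  Event 2 (sale 14): sell min(14,29)=14. stock: 29 - 14 = 15. total_sold = 14
  Event 3 (sale 25): sell min(25,15)=15. stock: 15 - 15 = 0. total_sold = 29
  Event 4 (sale 24): sell min(24,0)=0. stock: 0 - 0 = 0. total_sold = 29
  Event 5 (return 1): 0 + 1 = 1
  Event 6 (restock 22): 1 + 22 = 23
  Event 7 (restock 15): 23 + 15 = 38
  Event 8 (restock 23): 38 + 23 = 61
  Event 9 (sale 6): sell min(6,61)=6. stock: 61 - 6 = 55. total_sold = 35
  Event 10 (restock 13): 55 + 13 = 68
  Event 11 (sale 2): sell min(2,68)=2. stock: 68 - 2 = 66. total_sold = 37
  Event 12 (sale 22): sell min(22,66)=22. stock: 66 - 22 = 44. total_sold = 59
Final: stock = 44, total_sold = 59

Checking against threshold 10:
  After event 1: stock=29 > 10
  After event 2: stock=15 > 10
  After event 3: stock=0 <= 10 -> ALERT
  After event 4: stock=0 <= 10 -> ALERT
  After event 5: stock=1 <= 10 -> ALERT
  After event 6: stock=23 > 10
  After event 7: stock=38 > 10
  After event 8: stock=61 > 10
  After event 9: stock=55 > 10
  After event 10: stock=68 > 10
  After event 11: stock=66 > 10
  After event 12: stock=44 > 10
Alert events: [3, 4, 5]. Count = 3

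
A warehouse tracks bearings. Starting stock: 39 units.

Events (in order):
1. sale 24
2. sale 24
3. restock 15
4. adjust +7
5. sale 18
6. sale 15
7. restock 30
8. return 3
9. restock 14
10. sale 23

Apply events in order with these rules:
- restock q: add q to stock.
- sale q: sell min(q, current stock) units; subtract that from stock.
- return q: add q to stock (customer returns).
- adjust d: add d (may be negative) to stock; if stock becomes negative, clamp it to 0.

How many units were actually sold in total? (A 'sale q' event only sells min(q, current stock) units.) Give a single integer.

Processing events:
Start: stock = 39
  Event 1 (sale 24): sell min(24,39)=24. stock: 39 - 24 = 15. total_sold = 24
  Event 2 (sale 24): sell min(24,15)=15. stock: 15 - 15 = 0. total_sold = 39
  Event 3 (restock 15): 0 + 15 = 15
  Event 4 (adjust +7): 15 + 7 = 22
  Event 5 (sale 18): sell min(18,22)=18. stock: 22 - 18 = 4. total_sold = 57
  Event 6 (sale 15): sell min(15,4)=4. stock: 4 - 4 = 0. total_sold = 61
  Event 7 (restock 30): 0 + 30 = 30
  Event 8 (return 3): 30 + 3 = 33
  Event 9 (restock 14): 33 + 14 = 47
  Event 10 (sale 23): sell min(23,47)=23. stock: 47 - 23 = 24. total_sold = 84
Final: stock = 24, total_sold = 84

Answer: 84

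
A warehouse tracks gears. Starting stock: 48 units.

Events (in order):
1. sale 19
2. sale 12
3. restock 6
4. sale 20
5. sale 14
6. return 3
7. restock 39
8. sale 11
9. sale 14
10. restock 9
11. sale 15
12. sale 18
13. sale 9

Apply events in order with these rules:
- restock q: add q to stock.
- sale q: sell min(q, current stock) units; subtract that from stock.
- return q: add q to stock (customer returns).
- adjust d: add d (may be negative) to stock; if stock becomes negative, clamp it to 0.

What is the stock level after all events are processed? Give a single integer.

Answer: 0

Derivation:
Processing events:
Start: stock = 48
  Event 1 (sale 19): sell min(19,48)=19. stock: 48 - 19 = 29. total_sold = 19
  Event 2 (sale 12): sell min(12,29)=12. stock: 29 - 12 = 17. total_sold = 31
  Event 3 (restock 6): 17 + 6 = 23
  Event 4 (sale 20): sell min(20,23)=20. stock: 23 - 20 = 3. total_sold = 51
  Event 5 (sale 14): sell min(14,3)=3. stock: 3 - 3 = 0. total_sold = 54
  Event 6 (return 3): 0 + 3 = 3
  Event 7 (restock 39): 3 + 39 = 42
  Event 8 (sale 11): sell min(11,42)=11. stock: 42 - 11 = 31. total_sold = 65
  Event 9 (sale 14): sell min(14,31)=14. stock: 31 - 14 = 17. total_sold = 79
  Event 10 (restock 9): 17 + 9 = 26
  Event 11 (sale 15): sell min(15,26)=15. stock: 26 - 15 = 11. total_sold = 94
  Event 12 (sale 18): sell min(18,11)=11. stock: 11 - 11 = 0. total_sold = 105
  Event 13 (sale 9): sell min(9,0)=0. stock: 0 - 0 = 0. total_sold = 105
Final: stock = 0, total_sold = 105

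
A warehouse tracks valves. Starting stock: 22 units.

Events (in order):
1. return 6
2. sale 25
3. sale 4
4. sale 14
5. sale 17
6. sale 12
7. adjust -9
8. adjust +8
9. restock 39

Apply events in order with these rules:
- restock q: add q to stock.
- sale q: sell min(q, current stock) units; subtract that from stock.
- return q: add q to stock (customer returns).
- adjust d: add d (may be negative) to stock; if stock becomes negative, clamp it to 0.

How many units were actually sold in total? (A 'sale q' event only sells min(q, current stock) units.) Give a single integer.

Answer: 28

Derivation:
Processing events:
Start: stock = 22
  Event 1 (return 6): 22 + 6 = 28
  Event 2 (sale 25): sell min(25,28)=25. stock: 28 - 25 = 3. total_sold = 25
  Event 3 (sale 4): sell min(4,3)=3. stock: 3 - 3 = 0. total_sold = 28
  Event 4 (sale 14): sell min(14,0)=0. stock: 0 - 0 = 0. total_sold = 28
  Event 5 (sale 17): sell min(17,0)=0. stock: 0 - 0 = 0. total_sold = 28
  Event 6 (sale 12): sell min(12,0)=0. stock: 0 - 0 = 0. total_sold = 28
  Event 7 (adjust -9): 0 + -9 = 0 (clamped to 0)
  Event 8 (adjust +8): 0 + 8 = 8
  Event 9 (restock 39): 8 + 39 = 47
Final: stock = 47, total_sold = 28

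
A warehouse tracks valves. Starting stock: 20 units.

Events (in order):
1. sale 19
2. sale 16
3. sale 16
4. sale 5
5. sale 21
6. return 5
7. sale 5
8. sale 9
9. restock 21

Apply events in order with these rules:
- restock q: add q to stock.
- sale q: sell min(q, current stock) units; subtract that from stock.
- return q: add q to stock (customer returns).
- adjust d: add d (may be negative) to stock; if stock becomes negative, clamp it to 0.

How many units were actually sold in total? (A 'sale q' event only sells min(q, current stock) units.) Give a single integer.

Answer: 25

Derivation:
Processing events:
Start: stock = 20
  Event 1 (sale 19): sell min(19,20)=19. stock: 20 - 19 = 1. total_sold = 19
  Event 2 (sale 16): sell min(16,1)=1. stock: 1 - 1 = 0. total_sold = 20
  Event 3 (sale 16): sell min(16,0)=0. stock: 0 - 0 = 0. total_sold = 20
  Event 4 (sale 5): sell min(5,0)=0. stock: 0 - 0 = 0. total_sold = 20
  Event 5 (sale 21): sell min(21,0)=0. stock: 0 - 0 = 0. total_sold = 20
  Event 6 (return 5): 0 + 5 = 5
  Event 7 (sale 5): sell min(5,5)=5. stock: 5 - 5 = 0. total_sold = 25
  Event 8 (sale 9): sell min(9,0)=0. stock: 0 - 0 = 0. total_sold = 25
  Event 9 (restock 21): 0 + 21 = 21
Final: stock = 21, total_sold = 25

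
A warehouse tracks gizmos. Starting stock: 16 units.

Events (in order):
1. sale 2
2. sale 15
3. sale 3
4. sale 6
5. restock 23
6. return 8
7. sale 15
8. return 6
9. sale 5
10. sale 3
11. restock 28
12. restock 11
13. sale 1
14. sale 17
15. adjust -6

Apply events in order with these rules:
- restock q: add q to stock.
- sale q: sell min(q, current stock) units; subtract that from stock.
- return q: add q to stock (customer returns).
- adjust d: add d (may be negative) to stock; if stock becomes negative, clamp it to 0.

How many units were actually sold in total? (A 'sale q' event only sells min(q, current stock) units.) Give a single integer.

Answer: 57

Derivation:
Processing events:
Start: stock = 16
  Event 1 (sale 2): sell min(2,16)=2. stock: 16 - 2 = 14. total_sold = 2
  Event 2 (sale 15): sell min(15,14)=14. stock: 14 - 14 = 0. total_sold = 16
  Event 3 (sale 3): sell min(3,0)=0. stock: 0 - 0 = 0. total_sold = 16
  Event 4 (sale 6): sell min(6,0)=0. stock: 0 - 0 = 0. total_sold = 16
  Event 5 (restock 23): 0 + 23 = 23
  Event 6 (return 8): 23 + 8 = 31
  Event 7 (sale 15): sell min(15,31)=15. stock: 31 - 15 = 16. total_sold = 31
  Event 8 (return 6): 16 + 6 = 22
  Event 9 (sale 5): sell min(5,22)=5. stock: 22 - 5 = 17. total_sold = 36
  Event 10 (sale 3): sell min(3,17)=3. stock: 17 - 3 = 14. total_sold = 39
  Event 11 (restock 28): 14 + 28 = 42
  Event 12 (restock 11): 42 + 11 = 53
  Event 13 (sale 1): sell min(1,53)=1. stock: 53 - 1 = 52. total_sold = 40
  Event 14 (sale 17): sell min(17,52)=17. stock: 52 - 17 = 35. total_sold = 57
  Event 15 (adjust -6): 35 + -6 = 29
Final: stock = 29, total_sold = 57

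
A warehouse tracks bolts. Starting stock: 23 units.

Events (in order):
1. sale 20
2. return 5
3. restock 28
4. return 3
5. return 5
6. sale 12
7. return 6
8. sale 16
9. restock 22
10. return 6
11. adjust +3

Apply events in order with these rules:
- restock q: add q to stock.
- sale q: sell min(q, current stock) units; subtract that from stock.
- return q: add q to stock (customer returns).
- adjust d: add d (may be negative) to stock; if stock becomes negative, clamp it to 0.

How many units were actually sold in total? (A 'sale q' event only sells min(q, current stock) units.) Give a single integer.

Answer: 48

Derivation:
Processing events:
Start: stock = 23
  Event 1 (sale 20): sell min(20,23)=20. stock: 23 - 20 = 3. total_sold = 20
  Event 2 (return 5): 3 + 5 = 8
  Event 3 (restock 28): 8 + 28 = 36
  Event 4 (return 3): 36 + 3 = 39
  Event 5 (return 5): 39 + 5 = 44
  Event 6 (sale 12): sell min(12,44)=12. stock: 44 - 12 = 32. total_sold = 32
  Event 7 (return 6): 32 + 6 = 38
  Event 8 (sale 16): sell min(16,38)=16. stock: 38 - 16 = 22. total_sold = 48
  Event 9 (restock 22): 22 + 22 = 44
  Event 10 (return 6): 44 + 6 = 50
  Event 11 (adjust +3): 50 + 3 = 53
Final: stock = 53, total_sold = 48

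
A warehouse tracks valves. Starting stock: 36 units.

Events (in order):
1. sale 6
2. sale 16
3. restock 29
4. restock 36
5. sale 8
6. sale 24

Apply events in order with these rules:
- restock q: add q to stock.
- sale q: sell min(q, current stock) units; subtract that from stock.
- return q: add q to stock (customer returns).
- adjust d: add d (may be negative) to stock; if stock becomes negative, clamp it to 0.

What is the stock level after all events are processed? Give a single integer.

Processing events:
Start: stock = 36
  Event 1 (sale 6): sell min(6,36)=6. stock: 36 - 6 = 30. total_sold = 6
  Event 2 (sale 16): sell min(16,30)=16. stock: 30 - 16 = 14. total_sold = 22
  Event 3 (restock 29): 14 + 29 = 43
  Event 4 (restock 36): 43 + 36 = 79
  Event 5 (sale 8): sell min(8,79)=8. stock: 79 - 8 = 71. total_sold = 30
  Event 6 (sale 24): sell min(24,71)=24. stock: 71 - 24 = 47. total_sold = 54
Final: stock = 47, total_sold = 54

Answer: 47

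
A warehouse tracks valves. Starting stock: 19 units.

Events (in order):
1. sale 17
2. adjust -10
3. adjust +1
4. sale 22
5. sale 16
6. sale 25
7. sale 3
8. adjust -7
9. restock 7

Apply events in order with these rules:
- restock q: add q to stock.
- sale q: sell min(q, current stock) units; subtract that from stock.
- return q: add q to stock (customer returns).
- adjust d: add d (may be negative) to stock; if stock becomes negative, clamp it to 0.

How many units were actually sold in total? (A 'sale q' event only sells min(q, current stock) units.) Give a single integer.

Processing events:
Start: stock = 19
  Event 1 (sale 17): sell min(17,19)=17. stock: 19 - 17 = 2. total_sold = 17
  Event 2 (adjust -10): 2 + -10 = 0 (clamped to 0)
  Event 3 (adjust +1): 0 + 1 = 1
  Event 4 (sale 22): sell min(22,1)=1. stock: 1 - 1 = 0. total_sold = 18
  Event 5 (sale 16): sell min(16,0)=0. stock: 0 - 0 = 0. total_sold = 18
  Event 6 (sale 25): sell min(25,0)=0. stock: 0 - 0 = 0. total_sold = 18
  Event 7 (sale 3): sell min(3,0)=0. stock: 0 - 0 = 0. total_sold = 18
  Event 8 (adjust -7): 0 + -7 = 0 (clamped to 0)
  Event 9 (restock 7): 0 + 7 = 7
Final: stock = 7, total_sold = 18

Answer: 18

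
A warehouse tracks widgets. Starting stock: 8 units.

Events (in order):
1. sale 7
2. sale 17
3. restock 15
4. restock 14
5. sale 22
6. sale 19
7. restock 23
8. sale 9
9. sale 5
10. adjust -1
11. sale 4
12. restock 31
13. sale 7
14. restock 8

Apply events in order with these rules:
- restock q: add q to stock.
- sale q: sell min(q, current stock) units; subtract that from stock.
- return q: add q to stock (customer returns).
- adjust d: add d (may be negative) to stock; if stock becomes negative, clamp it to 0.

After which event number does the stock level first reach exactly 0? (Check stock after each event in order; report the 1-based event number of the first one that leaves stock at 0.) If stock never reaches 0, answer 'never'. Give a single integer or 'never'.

Answer: 2

Derivation:
Processing events:
Start: stock = 8
  Event 1 (sale 7): sell min(7,8)=7. stock: 8 - 7 = 1. total_sold = 7
  Event 2 (sale 17): sell min(17,1)=1. stock: 1 - 1 = 0. total_sold = 8
  Event 3 (restock 15): 0 + 15 = 15
  Event 4 (restock 14): 15 + 14 = 29
  Event 5 (sale 22): sell min(22,29)=22. stock: 29 - 22 = 7. total_sold = 30
  Event 6 (sale 19): sell min(19,7)=7. stock: 7 - 7 = 0. total_sold = 37
  Event 7 (restock 23): 0 + 23 = 23
  Event 8 (sale 9): sell min(9,23)=9. stock: 23 - 9 = 14. total_sold = 46
  Event 9 (sale 5): sell min(5,14)=5. stock: 14 - 5 = 9. total_sold = 51
  Event 10 (adjust -1): 9 + -1 = 8
  Event 11 (sale 4): sell min(4,8)=4. stock: 8 - 4 = 4. total_sold = 55
  Event 12 (restock 31): 4 + 31 = 35
  Event 13 (sale 7): sell min(7,35)=7. stock: 35 - 7 = 28. total_sold = 62
  Event 14 (restock 8): 28 + 8 = 36
Final: stock = 36, total_sold = 62

First zero at event 2.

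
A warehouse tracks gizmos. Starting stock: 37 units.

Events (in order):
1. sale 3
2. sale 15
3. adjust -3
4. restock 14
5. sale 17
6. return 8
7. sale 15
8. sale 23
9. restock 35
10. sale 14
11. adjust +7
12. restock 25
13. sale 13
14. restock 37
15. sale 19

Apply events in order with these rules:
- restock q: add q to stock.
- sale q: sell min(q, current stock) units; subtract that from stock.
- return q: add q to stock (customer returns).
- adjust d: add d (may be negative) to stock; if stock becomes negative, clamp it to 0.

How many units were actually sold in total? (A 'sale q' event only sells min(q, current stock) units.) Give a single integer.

Processing events:
Start: stock = 37
  Event 1 (sale 3): sell min(3,37)=3. stock: 37 - 3 = 34. total_sold = 3
  Event 2 (sale 15): sell min(15,34)=15. stock: 34 - 15 = 19. total_sold = 18
  Event 3 (adjust -3): 19 + -3 = 16
  Event 4 (restock 14): 16 + 14 = 30
  Event 5 (sale 17): sell min(17,30)=17. stock: 30 - 17 = 13. total_sold = 35
  Event 6 (return 8): 13 + 8 = 21
  Event 7 (sale 15): sell min(15,21)=15. stock: 21 - 15 = 6. total_sold = 50
  Event 8 (sale 23): sell min(23,6)=6. stock: 6 - 6 = 0. total_sold = 56
  Event 9 (restock 35): 0 + 35 = 35
  Event 10 (sale 14): sell min(14,35)=14. stock: 35 - 14 = 21. total_sold = 70
  Event 11 (adjust +7): 21 + 7 = 28
  Event 12 (restock 25): 28 + 25 = 53
  Event 13 (sale 13): sell min(13,53)=13. stock: 53 - 13 = 40. total_sold = 83
  Event 14 (restock 37): 40 + 37 = 77
  Event 15 (sale 19): sell min(19,77)=19. stock: 77 - 19 = 58. total_sold = 102
Final: stock = 58, total_sold = 102

Answer: 102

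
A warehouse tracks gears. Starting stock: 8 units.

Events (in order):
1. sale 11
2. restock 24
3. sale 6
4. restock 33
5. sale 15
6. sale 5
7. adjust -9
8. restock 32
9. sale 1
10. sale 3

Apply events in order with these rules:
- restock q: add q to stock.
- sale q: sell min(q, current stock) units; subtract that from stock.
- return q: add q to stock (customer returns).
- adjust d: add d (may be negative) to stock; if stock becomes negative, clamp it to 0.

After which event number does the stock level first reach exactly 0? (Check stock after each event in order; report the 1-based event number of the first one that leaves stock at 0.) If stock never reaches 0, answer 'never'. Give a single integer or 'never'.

Processing events:
Start: stock = 8
  Event 1 (sale 11): sell min(11,8)=8. stock: 8 - 8 = 0. total_sold = 8
  Event 2 (restock 24): 0 + 24 = 24
  Event 3 (sale 6): sell min(6,24)=6. stock: 24 - 6 = 18. total_sold = 14
  Event 4 (restock 33): 18 + 33 = 51
  Event 5 (sale 15): sell min(15,51)=15. stock: 51 - 15 = 36. total_sold = 29
  Event 6 (sale 5): sell min(5,36)=5. stock: 36 - 5 = 31. total_sold = 34
  Event 7 (adjust -9): 31 + -9 = 22
  Event 8 (restock 32): 22 + 32 = 54
  Event 9 (sale 1): sell min(1,54)=1. stock: 54 - 1 = 53. total_sold = 35
  Event 10 (sale 3): sell min(3,53)=3. stock: 53 - 3 = 50. total_sold = 38
Final: stock = 50, total_sold = 38

First zero at event 1.

Answer: 1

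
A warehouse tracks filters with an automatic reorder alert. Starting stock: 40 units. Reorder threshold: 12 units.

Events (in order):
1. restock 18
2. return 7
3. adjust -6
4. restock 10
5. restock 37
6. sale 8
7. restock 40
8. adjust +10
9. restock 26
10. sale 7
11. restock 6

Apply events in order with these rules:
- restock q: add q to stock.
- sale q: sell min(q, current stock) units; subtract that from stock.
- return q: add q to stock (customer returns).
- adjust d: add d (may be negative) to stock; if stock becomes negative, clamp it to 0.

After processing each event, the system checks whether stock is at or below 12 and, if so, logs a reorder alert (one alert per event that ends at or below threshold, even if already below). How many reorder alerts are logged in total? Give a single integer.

Answer: 0

Derivation:
Processing events:
Start: stock = 40
  Event 1 (restock 18): 40 + 18 = 58
  Event 2 (return 7): 58 + 7 = 65
  Event 3 (adjust -6): 65 + -6 = 59
  Event 4 (restock 10): 59 + 10 = 69
  Event 5 (restock 37): 69 + 37 = 106
  Event 6 (sale 8): sell min(8,106)=8. stock: 106 - 8 = 98. total_sold = 8
  Event 7 (restock 40): 98 + 40 = 138
  Event 8 (adjust +10): 138 + 10 = 148
  Event 9 (restock 26): 148 + 26 = 174
  Event 10 (sale 7): sell min(7,174)=7. stock: 174 - 7 = 167. total_sold = 15
  Event 11 (restock 6): 167 + 6 = 173
Final: stock = 173, total_sold = 15

Checking against threshold 12:
  After event 1: stock=58 > 12
  After event 2: stock=65 > 12
  After event 3: stock=59 > 12
  After event 4: stock=69 > 12
  After event 5: stock=106 > 12
  After event 6: stock=98 > 12
  After event 7: stock=138 > 12
  After event 8: stock=148 > 12
  After event 9: stock=174 > 12
  After event 10: stock=167 > 12
  After event 11: stock=173 > 12
Alert events: []. Count = 0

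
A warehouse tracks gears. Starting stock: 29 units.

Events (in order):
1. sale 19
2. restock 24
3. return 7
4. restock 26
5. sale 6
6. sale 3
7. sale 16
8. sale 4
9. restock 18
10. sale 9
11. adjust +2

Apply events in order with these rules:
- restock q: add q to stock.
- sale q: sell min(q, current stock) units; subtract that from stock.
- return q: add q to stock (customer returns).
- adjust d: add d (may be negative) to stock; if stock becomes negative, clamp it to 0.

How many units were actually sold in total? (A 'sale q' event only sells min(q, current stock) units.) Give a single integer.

Processing events:
Start: stock = 29
  Event 1 (sale 19): sell min(19,29)=19. stock: 29 - 19 = 10. total_sold = 19
  Event 2 (restock 24): 10 + 24 = 34
  Event 3 (return 7): 34 + 7 = 41
  Event 4 (restock 26): 41 + 26 = 67
  Event 5 (sale 6): sell min(6,67)=6. stock: 67 - 6 = 61. total_sold = 25
  Event 6 (sale 3): sell min(3,61)=3. stock: 61 - 3 = 58. total_sold = 28
  Event 7 (sale 16): sell min(16,58)=16. stock: 58 - 16 = 42. total_sold = 44
  Event 8 (sale 4): sell min(4,42)=4. stock: 42 - 4 = 38. total_sold = 48
  Event 9 (restock 18): 38 + 18 = 56
  Event 10 (sale 9): sell min(9,56)=9. stock: 56 - 9 = 47. total_sold = 57
  Event 11 (adjust +2): 47 + 2 = 49
Final: stock = 49, total_sold = 57

Answer: 57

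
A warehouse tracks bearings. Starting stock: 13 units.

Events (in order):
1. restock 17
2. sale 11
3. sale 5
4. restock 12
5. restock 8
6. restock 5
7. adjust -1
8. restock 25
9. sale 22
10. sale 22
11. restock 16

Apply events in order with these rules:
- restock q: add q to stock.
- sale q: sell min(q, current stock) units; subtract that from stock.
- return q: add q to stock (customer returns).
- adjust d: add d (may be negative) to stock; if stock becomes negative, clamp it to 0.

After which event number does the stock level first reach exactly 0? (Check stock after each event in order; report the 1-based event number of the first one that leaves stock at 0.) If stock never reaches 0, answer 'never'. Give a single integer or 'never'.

Processing events:
Start: stock = 13
  Event 1 (restock 17): 13 + 17 = 30
  Event 2 (sale 11): sell min(11,30)=11. stock: 30 - 11 = 19. total_sold = 11
  Event 3 (sale 5): sell min(5,19)=5. stock: 19 - 5 = 14. total_sold = 16
  Event 4 (restock 12): 14 + 12 = 26
  Event 5 (restock 8): 26 + 8 = 34
  Event 6 (restock 5): 34 + 5 = 39
  Event 7 (adjust -1): 39 + -1 = 38
  Event 8 (restock 25): 38 + 25 = 63
  Event 9 (sale 22): sell min(22,63)=22. stock: 63 - 22 = 41. total_sold = 38
  Event 10 (sale 22): sell min(22,41)=22. stock: 41 - 22 = 19. total_sold = 60
  Event 11 (restock 16): 19 + 16 = 35
Final: stock = 35, total_sold = 60

Stock never reaches 0.

Answer: never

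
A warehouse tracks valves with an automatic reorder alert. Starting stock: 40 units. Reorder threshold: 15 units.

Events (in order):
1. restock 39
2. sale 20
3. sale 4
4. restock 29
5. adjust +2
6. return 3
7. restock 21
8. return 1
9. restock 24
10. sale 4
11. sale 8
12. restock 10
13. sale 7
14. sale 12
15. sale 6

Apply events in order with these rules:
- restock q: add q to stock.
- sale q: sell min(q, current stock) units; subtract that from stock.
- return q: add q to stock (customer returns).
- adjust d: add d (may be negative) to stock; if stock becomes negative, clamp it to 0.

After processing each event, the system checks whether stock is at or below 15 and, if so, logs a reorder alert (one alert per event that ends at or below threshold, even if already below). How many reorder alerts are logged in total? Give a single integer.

Processing events:
Start: stock = 40
  Event 1 (restock 39): 40 + 39 = 79
  Event 2 (sale 20): sell min(20,79)=20. stock: 79 - 20 = 59. total_sold = 20
  Event 3 (sale 4): sell min(4,59)=4. stock: 59 - 4 = 55. total_sold = 24
  Event 4 (restock 29): 55 + 29 = 84
  Event 5 (adjust +2): 84 + 2 = 86
  Event 6 (return 3): 86 + 3 = 89
  Event 7 (restock 21): 89 + 21 = 110
  Event 8 (return 1): 110 + 1 = 111
  Event 9 (restock 24): 111 + 24 = 135
  Event 10 (sale 4): sell min(4,135)=4. stock: 135 - 4 = 131. total_sold = 28
  Event 11 (sale 8): sell min(8,131)=8. stock: 131 - 8 = 123. total_sold = 36
  Event 12 (restock 10): 123 + 10 = 133
  Event 13 (sale 7): sell min(7,133)=7. stock: 133 - 7 = 126. total_sold = 43
  Event 14 (sale 12): sell min(12,126)=12. stock: 126 - 12 = 114. total_sold = 55
  Event 15 (sale 6): sell min(6,114)=6. stock: 114 - 6 = 108. total_sold = 61
Final: stock = 108, total_sold = 61

Checking against threshold 15:
  After event 1: stock=79 > 15
  After event 2: stock=59 > 15
  After event 3: stock=55 > 15
  After event 4: stock=84 > 15
  After event 5: stock=86 > 15
  After event 6: stock=89 > 15
  After event 7: stock=110 > 15
  After event 8: stock=111 > 15
  After event 9: stock=135 > 15
  After event 10: stock=131 > 15
  After event 11: stock=123 > 15
  After event 12: stock=133 > 15
  After event 13: stock=126 > 15
  After event 14: stock=114 > 15
  After event 15: stock=108 > 15
Alert events: []. Count = 0

Answer: 0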